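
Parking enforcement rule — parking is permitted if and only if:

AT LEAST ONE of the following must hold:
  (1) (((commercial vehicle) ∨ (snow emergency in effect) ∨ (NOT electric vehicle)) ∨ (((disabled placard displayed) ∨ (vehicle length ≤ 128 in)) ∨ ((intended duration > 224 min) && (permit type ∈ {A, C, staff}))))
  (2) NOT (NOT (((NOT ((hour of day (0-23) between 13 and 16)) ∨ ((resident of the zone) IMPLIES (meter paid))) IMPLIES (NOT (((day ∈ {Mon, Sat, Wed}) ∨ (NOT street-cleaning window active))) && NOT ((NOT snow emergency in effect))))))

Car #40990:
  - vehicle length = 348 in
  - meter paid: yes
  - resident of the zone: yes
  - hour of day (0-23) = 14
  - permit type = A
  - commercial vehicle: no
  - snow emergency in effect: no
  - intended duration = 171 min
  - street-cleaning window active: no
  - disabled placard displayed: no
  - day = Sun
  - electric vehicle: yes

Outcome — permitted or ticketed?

Ticketed

Atomic conditions:
  commercial vehicle: no → false
  snow emergency in effect: no → false
  NOT electric vehicle: yes → false
  disabled placard displayed: no → false
  vehicle length ≤ 128 in: 348 ≤ 128 is false
  intended duration > 224 min: 171 > 224 is false
  permit type ∈ {A, C, staff}: A is in the set → true
  hour of day (0-23) between 13 and 16: 14 in [13, 16] is true
  resident of the zone: yes → true
  meter paid: yes → true
  day ∈ {Mon, Sat, Wed}: Sun is not in the set → false
  NOT street-cleaning window active: no → true
  NOT snow emergency in effect: no → true
Combine:
[1.1] false OR false OR false = false
[1.2.1] false OR false = false
[1.2.2] false AND true = false
[1.2] false OR false = false
[1] false OR false = false
[2.1.1.1.1] NOT true = false
[2.1.1.1.2] true → true = true
[2.1.1.1] false OR true = true
[2.1.1.2.1.1] false OR true = true
[2.1.1.2.1] NOT true = false
[2.1.1.2.2] NOT true = false
[2.1.1.2] false AND false = false
[2.1.1] true → false = false
[2.1] NOT false = true
[2] NOT true = false
[root] false OR false = false
Overall: false → ticketed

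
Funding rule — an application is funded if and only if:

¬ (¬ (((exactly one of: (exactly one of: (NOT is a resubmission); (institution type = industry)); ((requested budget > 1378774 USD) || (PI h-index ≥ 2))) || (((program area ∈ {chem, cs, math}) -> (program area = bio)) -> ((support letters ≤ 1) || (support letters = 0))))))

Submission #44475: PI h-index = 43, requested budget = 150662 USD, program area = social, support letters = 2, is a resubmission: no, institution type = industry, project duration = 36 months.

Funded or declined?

Atomic conditions:
  NOT is a resubmission: no → true
  institution type = industry: industry == industry is true
  requested budget > 1378774 USD: 150662 > 1378774 is false
  PI h-index ≥ 2: 43 ≥ 2 is true
  program area ∈ {chem, cs, math}: social is not in the set → false
  program area = bio: social == bio is false
  support letters ≤ 1: 2 ≤ 1 is false
  support letters = 0: 2 == 0 is false
Combine:
[1.1.1.1] exactly-one(true, true) = false
[1.1.1.2] false OR true = true
[1.1.1] exactly-one(false, true) = true
[1.1.2.1] false → false (antecedent false ⇒ implication holds) = true
[1.1.2.2] false OR false = false
[1.1.2] true → false = false
[1.1] true OR false = true
[1] NOT true = false
[root] NOT false = true
Overall: true → funded

Funded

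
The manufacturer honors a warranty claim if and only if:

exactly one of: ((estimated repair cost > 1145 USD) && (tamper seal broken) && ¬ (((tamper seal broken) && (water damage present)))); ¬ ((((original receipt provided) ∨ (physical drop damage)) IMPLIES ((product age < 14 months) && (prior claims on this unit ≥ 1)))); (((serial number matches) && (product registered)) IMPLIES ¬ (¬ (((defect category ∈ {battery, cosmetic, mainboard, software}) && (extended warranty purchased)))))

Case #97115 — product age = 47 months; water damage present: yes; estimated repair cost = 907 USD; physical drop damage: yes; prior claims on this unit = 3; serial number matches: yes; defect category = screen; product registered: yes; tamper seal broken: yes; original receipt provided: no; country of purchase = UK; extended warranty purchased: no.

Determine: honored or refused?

Honored

Atomic conditions:
  estimated repair cost > 1145 USD: 907 > 1145 is false
  tamper seal broken: yes → true
  water damage present: yes → true
  original receipt provided: no → false
  physical drop damage: yes → true
  product age < 14 months: 47 < 14 is false
  prior claims on this unit ≥ 1: 3 ≥ 1 is true
  serial number matches: yes → true
  product registered: yes → true
  defect category ∈ {battery, cosmetic, mainboard, software}: screen is not in the set → false
  extended warranty purchased: no → false
Combine:
[1.3.1] true AND true = true
[1.3] NOT true = false
[1] false AND true AND false = false
[2.1.1] false OR true = true
[2.1.2] false AND true = false
[2.1] true → false = false
[2] NOT false = true
[3.1] true AND true = true
[3.2.1.1] false AND false = false
[3.2.1] NOT false = true
[3.2] NOT true = false
[3] true → false = false
[root] exactly-one(false, true, false) = true
Overall: true → honored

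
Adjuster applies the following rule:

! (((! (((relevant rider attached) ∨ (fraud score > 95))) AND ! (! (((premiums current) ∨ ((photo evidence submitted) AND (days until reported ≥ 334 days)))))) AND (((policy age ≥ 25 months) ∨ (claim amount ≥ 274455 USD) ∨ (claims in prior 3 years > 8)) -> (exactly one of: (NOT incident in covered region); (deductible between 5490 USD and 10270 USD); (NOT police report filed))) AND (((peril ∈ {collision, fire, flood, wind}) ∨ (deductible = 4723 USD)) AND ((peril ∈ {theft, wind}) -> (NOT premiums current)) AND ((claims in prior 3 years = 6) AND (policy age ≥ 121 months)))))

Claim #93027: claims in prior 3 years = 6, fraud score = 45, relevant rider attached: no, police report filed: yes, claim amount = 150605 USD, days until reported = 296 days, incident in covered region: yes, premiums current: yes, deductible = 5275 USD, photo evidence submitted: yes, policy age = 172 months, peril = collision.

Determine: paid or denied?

Paid

Atomic conditions:
  relevant rider attached: no → false
  fraud score > 95: 45 > 95 is false
  premiums current: yes → true
  photo evidence submitted: yes → true
  days until reported ≥ 334 days: 296 ≥ 334 is false
  policy age ≥ 25 months: 172 ≥ 25 is true
  claim amount ≥ 274455 USD: 150605 ≥ 274455 is false
  claims in prior 3 years > 8: 6 > 8 is false
  NOT incident in covered region: yes → false
  deductible between 5490 USD and 10270 USD: 5275 in [5490, 10270] is false
  NOT police report filed: yes → false
  peril ∈ {collision, fire, flood, wind}: collision is in the set → true
  deductible = 4723 USD: 5275 == 4723 is false
  peril ∈ {theft, wind}: collision is not in the set → false
  NOT premiums current: yes → false
  claims in prior 3 years = 6: 6 == 6 is true
  policy age ≥ 121 months: 172 ≥ 121 is true
Combine:
[1.1.1.1] false OR false = false
[1.1.1] NOT false = true
[1.1.2.1.1.2] true AND false = false
[1.1.2.1.1] true OR false = true
[1.1.2.1] NOT true = false
[1.1.2] NOT false = true
[1.1] true AND true = true
[1.2.1] true OR false OR false = true
[1.2.2] exactly-one(false, false, false) = false
[1.2] true → false = false
[1.3.1] true OR false = true
[1.3.2] false → false (antecedent false ⇒ implication holds) = true
[1.3.3] true AND true = true
[1.3] true AND true AND true = true
[1] true AND false AND true = false
[root] NOT false = true
Overall: true → paid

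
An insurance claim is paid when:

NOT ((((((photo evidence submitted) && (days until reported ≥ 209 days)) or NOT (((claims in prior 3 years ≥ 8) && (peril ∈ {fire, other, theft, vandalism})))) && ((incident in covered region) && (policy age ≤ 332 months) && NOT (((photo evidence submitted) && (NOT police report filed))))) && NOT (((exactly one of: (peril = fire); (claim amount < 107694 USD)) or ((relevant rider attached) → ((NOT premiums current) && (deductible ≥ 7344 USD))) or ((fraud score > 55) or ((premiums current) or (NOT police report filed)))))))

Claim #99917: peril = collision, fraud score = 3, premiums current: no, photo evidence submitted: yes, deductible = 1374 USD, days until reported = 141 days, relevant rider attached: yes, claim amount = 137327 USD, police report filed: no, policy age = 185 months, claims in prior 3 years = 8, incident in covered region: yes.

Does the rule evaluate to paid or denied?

Atomic conditions:
  photo evidence submitted: yes → true
  days until reported ≥ 209 days: 141 ≥ 209 is false
  claims in prior 3 years ≥ 8: 8 ≥ 8 is true
  peril ∈ {fire, other, theft, vandalism}: collision is not in the set → false
  incident in covered region: yes → true
  policy age ≤ 332 months: 185 ≤ 332 is true
  NOT police report filed: no → true
  peril = fire: collision == fire is false
  claim amount < 107694 USD: 137327 < 107694 is false
  relevant rider attached: yes → true
  NOT premiums current: no → true
  deductible ≥ 7344 USD: 1374 ≥ 7344 is false
  fraud score > 55: 3 > 55 is false
  premiums current: no → false
Combine:
[1.1.1.1] true AND false = false
[1.1.1.2.1] true AND false = false
[1.1.1.2] NOT false = true
[1.1.1] false OR true = true
[1.1.2.3.1] true AND true = true
[1.1.2.3] NOT true = false
[1.1.2] true AND true AND false = false
[1.1] true AND false = false
[1.2.1.1] exactly-one(false, false) = false
[1.2.1.2.2] true AND false = false
[1.2.1.2] true → false = false
[1.2.1.3.2] false OR true = true
[1.2.1.3] false OR true = true
[1.2.1] false OR false OR true = true
[1.2] NOT true = false
[1] false AND false = false
[root] NOT false = true
Overall: true → paid

Paid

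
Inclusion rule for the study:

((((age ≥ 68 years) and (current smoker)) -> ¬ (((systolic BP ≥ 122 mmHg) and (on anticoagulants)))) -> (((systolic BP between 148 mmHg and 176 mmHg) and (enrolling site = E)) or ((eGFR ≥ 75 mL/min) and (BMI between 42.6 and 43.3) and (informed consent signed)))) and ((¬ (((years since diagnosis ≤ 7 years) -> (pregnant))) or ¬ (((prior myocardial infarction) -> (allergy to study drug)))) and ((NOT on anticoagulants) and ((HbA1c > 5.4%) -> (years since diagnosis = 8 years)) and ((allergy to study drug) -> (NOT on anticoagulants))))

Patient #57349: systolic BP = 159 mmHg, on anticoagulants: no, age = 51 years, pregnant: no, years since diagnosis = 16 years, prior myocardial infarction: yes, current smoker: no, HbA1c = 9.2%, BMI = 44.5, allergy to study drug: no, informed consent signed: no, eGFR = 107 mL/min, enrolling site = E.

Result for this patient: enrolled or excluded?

Atomic conditions:
  age ≥ 68 years: 51 ≥ 68 is false
  current smoker: no → false
  systolic BP ≥ 122 mmHg: 159 ≥ 122 is true
  on anticoagulants: no → false
  systolic BP between 148 mmHg and 176 mmHg: 159 in [148, 176] is true
  enrolling site = E: E == E is true
  eGFR ≥ 75 mL/min: 107 ≥ 75 is true
  BMI between 42.6 and 43.3: 44.5 in [42.6, 43.3] is false
  informed consent signed: no → false
  years since diagnosis ≤ 7 years: 16 ≤ 7 is false
  pregnant: no → false
  prior myocardial infarction: yes → true
  allergy to study drug: no → false
  NOT on anticoagulants: no → true
  HbA1c > 5.4%: 9.2 > 5.4 is true
  years since diagnosis = 8 years: 16 == 8 is false
Combine:
[1.1.1] false AND false = false
[1.1.2.1] true AND false = false
[1.1.2] NOT false = true
[1.1] false → true (antecedent false ⇒ implication holds) = true
[1.2.1] true AND true = true
[1.2.2] true AND false AND false = false
[1.2] true OR false = true
[1] true → true = true
[2.1.1.1] false → false (antecedent false ⇒ implication holds) = true
[2.1.1] NOT true = false
[2.1.2.1] true → false = false
[2.1.2] NOT false = true
[2.1] false OR true = true
[2.2.2] true → false = false
[2.2.3] false → true (antecedent false ⇒ implication holds) = true
[2.2] true AND false AND true = false
[2] true AND false = false
[root] true AND false = false
Overall: false → excluded

Excluded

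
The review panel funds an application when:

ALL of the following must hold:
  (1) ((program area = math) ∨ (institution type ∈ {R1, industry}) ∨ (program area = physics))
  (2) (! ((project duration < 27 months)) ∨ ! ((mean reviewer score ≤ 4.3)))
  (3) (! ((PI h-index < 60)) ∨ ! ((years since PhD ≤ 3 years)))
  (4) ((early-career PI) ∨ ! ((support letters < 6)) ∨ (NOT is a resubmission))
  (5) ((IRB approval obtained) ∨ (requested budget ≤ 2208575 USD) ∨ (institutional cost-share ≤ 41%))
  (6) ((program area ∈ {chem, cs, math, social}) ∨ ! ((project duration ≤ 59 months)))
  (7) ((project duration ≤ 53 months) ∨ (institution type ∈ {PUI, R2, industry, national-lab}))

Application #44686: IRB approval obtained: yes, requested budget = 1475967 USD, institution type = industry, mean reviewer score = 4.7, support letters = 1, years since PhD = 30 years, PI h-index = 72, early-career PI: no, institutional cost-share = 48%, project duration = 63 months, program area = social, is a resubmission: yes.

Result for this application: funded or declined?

Atomic conditions:
  program area = math: social == math is false
  institution type ∈ {R1, industry}: industry is in the set → true
  program area = physics: social == physics is false
  project duration < 27 months: 63 < 27 is false
  mean reviewer score ≤ 4.3: 4.7 ≤ 4.3 is false
  PI h-index < 60: 72 < 60 is false
  years since PhD ≤ 3 years: 30 ≤ 3 is false
  early-career PI: no → false
  support letters < 6: 1 < 6 is true
  NOT is a resubmission: yes → false
  IRB approval obtained: yes → true
  requested budget ≤ 2208575 USD: 1475967 ≤ 2208575 is true
  institutional cost-share ≤ 41%: 48 ≤ 41 is false
  program area ∈ {chem, cs, math, social}: social is in the set → true
  project duration ≤ 59 months: 63 ≤ 59 is false
  project duration ≤ 53 months: 63 ≤ 53 is false
  institution type ∈ {PUI, R2, industry, national-lab}: industry is in the set → true
Combine:
[1] false OR true OR false = true
[2.1] NOT false = true
[2.2] NOT false = true
[2] true OR true = true
[3.1] NOT false = true
[3.2] NOT false = true
[3] true OR true = true
[4.2] NOT true = false
[4] false OR false OR false = false
[5] true OR true OR false = true
[6.2] NOT false = true
[6] true OR true = true
[7] false OR true = true
[root] true AND true AND true AND false AND true AND true AND true = false
Overall: false → declined

Declined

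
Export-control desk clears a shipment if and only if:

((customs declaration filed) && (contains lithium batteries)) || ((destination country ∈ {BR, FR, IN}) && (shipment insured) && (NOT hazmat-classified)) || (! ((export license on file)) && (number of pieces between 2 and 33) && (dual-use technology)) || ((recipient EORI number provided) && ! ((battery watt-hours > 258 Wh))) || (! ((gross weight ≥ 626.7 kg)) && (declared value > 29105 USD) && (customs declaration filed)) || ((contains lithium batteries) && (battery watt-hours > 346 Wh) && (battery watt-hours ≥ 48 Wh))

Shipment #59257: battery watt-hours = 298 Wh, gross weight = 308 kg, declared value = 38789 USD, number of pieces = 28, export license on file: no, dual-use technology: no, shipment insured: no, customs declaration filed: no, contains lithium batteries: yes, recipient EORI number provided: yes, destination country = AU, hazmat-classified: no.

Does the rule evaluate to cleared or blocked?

Blocked

Atomic conditions:
  customs declaration filed: no → false
  contains lithium batteries: yes → true
  destination country ∈ {BR, FR, IN}: AU is not in the set → false
  shipment insured: no → false
  NOT hazmat-classified: no → true
  export license on file: no → false
  number of pieces between 2 and 33: 28 in [2, 33] is true
  dual-use technology: no → false
  recipient EORI number provided: yes → true
  battery watt-hours > 258 Wh: 298 > 258 is true
  gross weight ≥ 626.7 kg: 308 ≥ 626.7 is false
  declared value > 29105 USD: 38789 > 29105 is true
  battery watt-hours > 346 Wh: 298 > 346 is false
  battery watt-hours ≥ 48 Wh: 298 ≥ 48 is true
Combine:
[1] false AND true = false
[2] false AND false AND true = false
[3.1] NOT false = true
[3] true AND true AND false = false
[4.2] NOT true = false
[4] true AND false = false
[5.1] NOT false = true
[5] true AND true AND false = false
[6] true AND false AND true = false
[root] false OR false OR false OR false OR false OR false = false
Overall: false → blocked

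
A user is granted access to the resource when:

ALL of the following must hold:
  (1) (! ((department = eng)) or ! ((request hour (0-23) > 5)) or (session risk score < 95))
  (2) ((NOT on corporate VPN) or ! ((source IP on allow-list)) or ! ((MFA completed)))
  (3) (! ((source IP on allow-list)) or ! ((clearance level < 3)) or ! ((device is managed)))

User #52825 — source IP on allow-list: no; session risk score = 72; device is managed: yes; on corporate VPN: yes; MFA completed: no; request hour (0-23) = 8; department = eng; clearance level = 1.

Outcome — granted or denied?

Atomic conditions:
  department = eng: eng == eng is true
  request hour (0-23) > 5: 8 > 5 is true
  session risk score < 95: 72 < 95 is true
  NOT on corporate VPN: yes → false
  source IP on allow-list: no → false
  MFA completed: no → false
  clearance level < 3: 1 < 3 is true
  device is managed: yes → true
Combine:
[1.1] NOT true = false
[1.2] NOT true = false
[1] false OR false OR true = true
[2.2] NOT false = true
[2.3] NOT false = true
[2] false OR true OR true = true
[3.1] NOT false = true
[3.2] NOT true = false
[3.3] NOT true = false
[3] true OR false OR false = true
[root] true AND true AND true = true
Overall: true → granted

Granted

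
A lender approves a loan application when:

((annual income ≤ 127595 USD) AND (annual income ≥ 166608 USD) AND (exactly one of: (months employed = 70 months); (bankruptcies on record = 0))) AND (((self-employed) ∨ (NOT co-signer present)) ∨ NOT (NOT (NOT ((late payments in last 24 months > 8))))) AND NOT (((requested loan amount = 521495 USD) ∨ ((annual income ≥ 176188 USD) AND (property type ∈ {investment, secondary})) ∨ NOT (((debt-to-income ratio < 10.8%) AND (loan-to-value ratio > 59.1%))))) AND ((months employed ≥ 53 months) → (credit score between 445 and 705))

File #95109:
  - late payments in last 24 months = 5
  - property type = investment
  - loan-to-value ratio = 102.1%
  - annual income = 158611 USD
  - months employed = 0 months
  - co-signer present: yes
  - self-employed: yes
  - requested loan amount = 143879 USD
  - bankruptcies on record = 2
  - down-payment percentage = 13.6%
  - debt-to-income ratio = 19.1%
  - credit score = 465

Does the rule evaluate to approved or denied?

Denied

Atomic conditions:
  annual income ≤ 127595 USD: 158611 ≤ 127595 is false
  annual income ≥ 166608 USD: 158611 ≥ 166608 is false
  months employed = 70 months: 0 == 70 is false
  bankruptcies on record = 0: 2 == 0 is false
  self-employed: yes → true
  NOT co-signer present: yes → false
  late payments in last 24 months > 8: 5 > 8 is false
  requested loan amount = 521495 USD: 143879 == 521495 is false
  annual income ≥ 176188 USD: 158611 ≥ 176188 is false
  property type ∈ {investment, secondary}: investment is in the set → true
  debt-to-income ratio < 10.8%: 19.1 < 10.8 is false
  loan-to-value ratio > 59.1%: 102.1 > 59.1 is true
  months employed ≥ 53 months: 0 ≥ 53 is false
  credit score between 445 and 705: 465 in [445, 705] is true
Combine:
[1.3] exactly-one(false, false) = false
[1] false AND false AND false = false
[2.1] true OR false = true
[2.2.1.1] NOT false = true
[2.2.1] NOT true = false
[2.2] NOT false = true
[2] true OR true = true
[3.1.2] false AND true = false
[3.1.3.1] false AND true = false
[3.1.3] NOT false = true
[3.1] false OR false OR true = true
[3] NOT true = false
[4] false → true (antecedent false ⇒ implication holds) = true
[root] false AND true AND false AND true = false
Overall: false → denied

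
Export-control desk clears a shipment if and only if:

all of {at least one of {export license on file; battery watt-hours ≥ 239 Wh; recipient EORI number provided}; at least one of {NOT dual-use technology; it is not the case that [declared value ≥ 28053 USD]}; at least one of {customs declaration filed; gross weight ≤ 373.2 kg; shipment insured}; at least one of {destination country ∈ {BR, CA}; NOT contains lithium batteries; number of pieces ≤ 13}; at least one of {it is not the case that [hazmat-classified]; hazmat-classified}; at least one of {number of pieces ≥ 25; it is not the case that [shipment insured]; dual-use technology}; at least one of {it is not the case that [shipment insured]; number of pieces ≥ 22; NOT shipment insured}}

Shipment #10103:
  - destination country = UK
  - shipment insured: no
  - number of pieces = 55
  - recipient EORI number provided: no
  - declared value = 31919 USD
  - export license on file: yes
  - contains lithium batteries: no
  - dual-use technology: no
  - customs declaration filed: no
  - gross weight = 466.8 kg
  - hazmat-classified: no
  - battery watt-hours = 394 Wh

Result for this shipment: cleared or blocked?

Blocked

Atomic conditions:
  export license on file: yes → true
  battery watt-hours ≥ 239 Wh: 394 ≥ 239 is true
  recipient EORI number provided: no → false
  NOT dual-use technology: no → true
  declared value ≥ 28053 USD: 31919 ≥ 28053 is true
  customs declaration filed: no → false
  gross weight ≤ 373.2 kg: 466.8 ≤ 373.2 is false
  shipment insured: no → false
  destination country ∈ {BR, CA}: UK is not in the set → false
  NOT contains lithium batteries: no → true
  number of pieces ≤ 13: 55 ≤ 13 is false
  hazmat-classified: no → false
  number of pieces ≥ 25: 55 ≥ 25 is true
  dual-use technology: no → false
  number of pieces ≥ 22: 55 ≥ 22 is true
  NOT shipment insured: no → true
Combine:
[1] true OR true OR false = true
[2.2] NOT true = false
[2] true OR false = true
[3] false OR false OR false = false
[4] false OR true OR false = true
[5.1] NOT false = true
[5] true OR false = true
[6.2] NOT false = true
[6] true OR true OR false = true
[7.1] NOT false = true
[7] true OR true OR true = true
[root] true AND true AND false AND true AND true AND true AND true = false
Overall: false → blocked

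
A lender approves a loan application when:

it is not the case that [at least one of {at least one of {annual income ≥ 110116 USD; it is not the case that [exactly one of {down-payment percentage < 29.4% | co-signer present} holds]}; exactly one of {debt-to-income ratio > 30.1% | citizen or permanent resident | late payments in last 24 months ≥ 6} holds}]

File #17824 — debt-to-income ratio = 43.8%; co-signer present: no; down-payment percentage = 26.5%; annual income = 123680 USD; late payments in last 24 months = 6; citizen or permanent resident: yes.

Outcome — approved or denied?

Denied

Atomic conditions:
  annual income ≥ 110116 USD: 123680 ≥ 110116 is true
  down-payment percentage < 29.4%: 26.5 < 29.4 is true
  co-signer present: no → false
  debt-to-income ratio > 30.1%: 43.8 > 30.1 is true
  citizen or permanent resident: yes → true
  late payments in last 24 months ≥ 6: 6 ≥ 6 is true
Combine:
[1.1.2.1] exactly-one(true, false) = true
[1.1.2] NOT true = false
[1.1] true OR false = true
[1.2] exactly-one(true, true, true) = false
[1] true OR false = true
[root] NOT true = false
Overall: false → denied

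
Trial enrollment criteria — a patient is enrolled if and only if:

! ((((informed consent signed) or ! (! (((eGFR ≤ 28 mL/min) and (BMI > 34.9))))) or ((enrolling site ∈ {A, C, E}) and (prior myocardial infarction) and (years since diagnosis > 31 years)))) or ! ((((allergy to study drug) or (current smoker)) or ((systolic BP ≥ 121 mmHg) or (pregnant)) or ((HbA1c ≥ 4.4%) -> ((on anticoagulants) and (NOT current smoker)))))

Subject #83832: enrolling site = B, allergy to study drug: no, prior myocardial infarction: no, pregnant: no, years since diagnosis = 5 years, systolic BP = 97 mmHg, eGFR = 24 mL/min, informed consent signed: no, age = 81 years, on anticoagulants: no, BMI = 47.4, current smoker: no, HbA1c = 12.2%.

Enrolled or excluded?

Enrolled

Atomic conditions:
  informed consent signed: no → false
  eGFR ≤ 28 mL/min: 24 ≤ 28 is true
  BMI > 34.9: 47.4 > 34.9 is true
  enrolling site ∈ {A, C, E}: B is not in the set → false
  prior myocardial infarction: no → false
  years since diagnosis > 31 years: 5 > 31 is false
  allergy to study drug: no → false
  current smoker: no → false
  systolic BP ≥ 121 mmHg: 97 ≥ 121 is false
  pregnant: no → false
  HbA1c ≥ 4.4%: 12.2 ≥ 4.4 is true
  on anticoagulants: no → false
  NOT current smoker: no → true
Combine:
[1.1.1.2.1.1] true AND true = true
[1.1.1.2.1] NOT true = false
[1.1.1.2] NOT false = true
[1.1.1] false OR true = true
[1.1.2] false AND false AND false = false
[1.1] true OR false = true
[1] NOT true = false
[2.1.1] false OR false = false
[2.1.2] false OR false = false
[2.1.3.2] false AND true = false
[2.1.3] true → false = false
[2.1] false OR false OR false = false
[2] NOT false = true
[root] false OR true = true
Overall: true → enrolled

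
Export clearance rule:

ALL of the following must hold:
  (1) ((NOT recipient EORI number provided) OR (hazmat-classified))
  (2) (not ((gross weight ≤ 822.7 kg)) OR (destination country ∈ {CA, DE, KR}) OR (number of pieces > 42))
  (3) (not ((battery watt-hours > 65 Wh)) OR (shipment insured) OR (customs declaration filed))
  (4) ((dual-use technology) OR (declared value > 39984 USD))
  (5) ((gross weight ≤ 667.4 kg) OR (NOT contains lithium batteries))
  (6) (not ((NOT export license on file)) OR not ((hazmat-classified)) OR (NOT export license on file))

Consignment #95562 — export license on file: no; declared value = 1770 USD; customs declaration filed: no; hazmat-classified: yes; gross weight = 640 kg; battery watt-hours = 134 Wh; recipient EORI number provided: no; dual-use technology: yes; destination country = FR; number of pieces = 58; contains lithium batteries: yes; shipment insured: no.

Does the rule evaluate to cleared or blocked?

Atomic conditions:
  NOT recipient EORI number provided: no → true
  hazmat-classified: yes → true
  gross weight ≤ 822.7 kg: 640 ≤ 822.7 is true
  destination country ∈ {CA, DE, KR}: FR is not in the set → false
  number of pieces > 42: 58 > 42 is true
  battery watt-hours > 65 Wh: 134 > 65 is true
  shipment insured: no → false
  customs declaration filed: no → false
  dual-use technology: yes → true
  declared value > 39984 USD: 1770 > 39984 is false
  gross weight ≤ 667.4 kg: 640 ≤ 667.4 is true
  NOT contains lithium batteries: yes → false
  NOT export license on file: no → true
Combine:
[1] true OR true = true
[2.1] NOT true = false
[2] false OR false OR true = true
[3.1] NOT true = false
[3] false OR false OR false = false
[4] true OR false = true
[5] true OR false = true
[6.1] NOT true = false
[6.2] NOT true = false
[6] false OR false OR true = true
[root] true AND true AND false AND true AND true AND true = false
Overall: false → blocked

Blocked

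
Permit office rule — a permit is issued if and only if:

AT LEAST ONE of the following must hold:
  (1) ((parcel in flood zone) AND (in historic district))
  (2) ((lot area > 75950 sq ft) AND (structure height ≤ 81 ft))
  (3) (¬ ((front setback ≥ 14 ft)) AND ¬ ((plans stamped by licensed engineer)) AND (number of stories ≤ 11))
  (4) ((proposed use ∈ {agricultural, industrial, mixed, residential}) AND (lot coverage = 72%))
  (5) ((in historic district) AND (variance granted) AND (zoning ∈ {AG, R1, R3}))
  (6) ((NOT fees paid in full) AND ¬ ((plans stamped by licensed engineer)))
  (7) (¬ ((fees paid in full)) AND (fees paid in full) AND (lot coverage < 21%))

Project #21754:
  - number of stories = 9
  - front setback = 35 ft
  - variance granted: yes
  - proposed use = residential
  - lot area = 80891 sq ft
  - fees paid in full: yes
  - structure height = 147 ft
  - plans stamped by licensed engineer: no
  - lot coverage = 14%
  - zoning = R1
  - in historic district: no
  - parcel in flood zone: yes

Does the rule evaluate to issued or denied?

Denied

Atomic conditions:
  parcel in flood zone: yes → true
  in historic district: no → false
  lot area > 75950 sq ft: 80891 > 75950 is true
  structure height ≤ 81 ft: 147 ≤ 81 is false
  front setback ≥ 14 ft: 35 ≥ 14 is true
  plans stamped by licensed engineer: no → false
  number of stories ≤ 11: 9 ≤ 11 is true
  proposed use ∈ {agricultural, industrial, mixed, residential}: residential is in the set → true
  lot coverage = 72%: 14 == 72 is false
  variance granted: yes → true
  zoning ∈ {AG, R1, R3}: R1 is in the set → true
  NOT fees paid in full: yes → false
  fees paid in full: yes → true
  lot coverage < 21%: 14 < 21 is true
Combine:
[1] true AND false = false
[2] true AND false = false
[3.1] NOT true = false
[3.2] NOT false = true
[3] false AND true AND true = false
[4] true AND false = false
[5] false AND true AND true = false
[6.2] NOT false = true
[6] false AND true = false
[7.1] NOT true = false
[7] false AND true AND true = false
[root] false OR false OR false OR false OR false OR false OR false = false
Overall: false → denied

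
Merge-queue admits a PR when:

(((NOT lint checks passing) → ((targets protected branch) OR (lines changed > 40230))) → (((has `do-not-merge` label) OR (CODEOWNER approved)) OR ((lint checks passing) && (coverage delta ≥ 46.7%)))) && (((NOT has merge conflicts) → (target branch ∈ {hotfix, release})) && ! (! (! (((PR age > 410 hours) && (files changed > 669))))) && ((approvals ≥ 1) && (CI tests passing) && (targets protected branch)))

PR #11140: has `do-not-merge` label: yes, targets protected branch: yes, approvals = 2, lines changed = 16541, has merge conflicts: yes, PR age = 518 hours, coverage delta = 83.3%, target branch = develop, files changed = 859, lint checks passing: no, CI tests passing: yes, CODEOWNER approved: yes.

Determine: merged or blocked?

Blocked

Atomic conditions:
  NOT lint checks passing: no → true
  targets protected branch: yes → true
  lines changed > 40230: 16541 > 40230 is false
  has `do-not-merge` label: yes → true
  CODEOWNER approved: yes → true
  lint checks passing: no → false
  coverage delta ≥ 46.7%: 83.3 ≥ 46.7 is true
  NOT has merge conflicts: yes → false
  target branch ∈ {hotfix, release}: develop is not in the set → false
  PR age > 410 hours: 518 > 410 is true
  files changed > 669: 859 > 669 is true
  approvals ≥ 1: 2 ≥ 1 is true
  CI tests passing: yes → true
Combine:
[1.1.2] true OR false = true
[1.1] true → true = true
[1.2.1] true OR true = true
[1.2.2] false AND true = false
[1.2] true OR false = true
[1] true → true = true
[2.1] false → false (antecedent false ⇒ implication holds) = true
[2.2.1.1.1] true AND true = true
[2.2.1.1] NOT true = false
[2.2.1] NOT false = true
[2.2] NOT true = false
[2.3] true AND true AND true = true
[2] true AND false AND true = false
[root] true AND false = false
Overall: false → blocked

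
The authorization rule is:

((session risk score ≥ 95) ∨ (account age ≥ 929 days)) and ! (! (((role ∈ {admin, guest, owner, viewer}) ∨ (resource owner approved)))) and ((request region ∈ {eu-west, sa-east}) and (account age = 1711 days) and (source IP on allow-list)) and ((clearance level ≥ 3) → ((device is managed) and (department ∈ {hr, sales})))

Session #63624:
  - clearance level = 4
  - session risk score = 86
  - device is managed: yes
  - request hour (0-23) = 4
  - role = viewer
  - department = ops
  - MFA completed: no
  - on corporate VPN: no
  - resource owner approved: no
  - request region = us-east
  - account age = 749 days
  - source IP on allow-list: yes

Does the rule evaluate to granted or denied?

Atomic conditions:
  session risk score ≥ 95: 86 ≥ 95 is false
  account age ≥ 929 days: 749 ≥ 929 is false
  role ∈ {admin, guest, owner, viewer}: viewer is in the set → true
  resource owner approved: no → false
  request region ∈ {eu-west, sa-east}: us-east is not in the set → false
  account age = 1711 days: 749 == 1711 is false
  source IP on allow-list: yes → true
  clearance level ≥ 3: 4 ≥ 3 is true
  device is managed: yes → true
  department ∈ {hr, sales}: ops is not in the set → false
Combine:
[1] false OR false = false
[2.1.1] true OR false = true
[2.1] NOT true = false
[2] NOT false = true
[3] false AND false AND true = false
[4.2] true AND false = false
[4] true → false = false
[root] false AND true AND false AND false = false
Overall: false → denied

Denied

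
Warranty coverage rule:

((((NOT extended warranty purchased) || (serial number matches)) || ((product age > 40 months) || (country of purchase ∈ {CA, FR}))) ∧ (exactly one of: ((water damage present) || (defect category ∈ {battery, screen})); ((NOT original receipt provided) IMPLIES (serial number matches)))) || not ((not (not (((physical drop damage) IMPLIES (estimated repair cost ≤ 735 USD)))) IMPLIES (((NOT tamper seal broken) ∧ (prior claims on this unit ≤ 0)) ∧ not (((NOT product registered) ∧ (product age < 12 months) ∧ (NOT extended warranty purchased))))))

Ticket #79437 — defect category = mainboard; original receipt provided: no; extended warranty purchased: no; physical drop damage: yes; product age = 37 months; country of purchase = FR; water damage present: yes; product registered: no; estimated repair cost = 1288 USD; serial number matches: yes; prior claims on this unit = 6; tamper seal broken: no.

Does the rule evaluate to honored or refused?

Refused

Atomic conditions:
  NOT extended warranty purchased: no → true
  serial number matches: yes → true
  product age > 40 months: 37 > 40 is false
  country of purchase ∈ {CA, FR}: FR is in the set → true
  water damage present: yes → true
  defect category ∈ {battery, screen}: mainboard is not in the set → false
  NOT original receipt provided: no → true
  physical drop damage: yes → true
  estimated repair cost ≤ 735 USD: 1288 ≤ 735 is false
  NOT tamper seal broken: no → true
  prior claims on this unit ≤ 0: 6 ≤ 0 is false
  NOT product registered: no → true
  product age < 12 months: 37 < 12 is false
Combine:
[1.1.1] true OR true = true
[1.1.2] false OR true = true
[1.1] true OR true = true
[1.2.1] true OR false = true
[1.2.2] true → true = true
[1.2] exactly-one(true, true) = false
[1] true AND false = false
[2.1.1.1.1] true → false = false
[2.1.1.1] NOT false = true
[2.1.1] NOT true = false
[2.1.2.1] true AND false = false
[2.1.2.2.1] true AND false AND true = false
[2.1.2.2] NOT false = true
[2.1.2] false AND true = false
[2.1] false → false (antecedent false ⇒ implication holds) = true
[2] NOT true = false
[root] false OR false = false
Overall: false → refused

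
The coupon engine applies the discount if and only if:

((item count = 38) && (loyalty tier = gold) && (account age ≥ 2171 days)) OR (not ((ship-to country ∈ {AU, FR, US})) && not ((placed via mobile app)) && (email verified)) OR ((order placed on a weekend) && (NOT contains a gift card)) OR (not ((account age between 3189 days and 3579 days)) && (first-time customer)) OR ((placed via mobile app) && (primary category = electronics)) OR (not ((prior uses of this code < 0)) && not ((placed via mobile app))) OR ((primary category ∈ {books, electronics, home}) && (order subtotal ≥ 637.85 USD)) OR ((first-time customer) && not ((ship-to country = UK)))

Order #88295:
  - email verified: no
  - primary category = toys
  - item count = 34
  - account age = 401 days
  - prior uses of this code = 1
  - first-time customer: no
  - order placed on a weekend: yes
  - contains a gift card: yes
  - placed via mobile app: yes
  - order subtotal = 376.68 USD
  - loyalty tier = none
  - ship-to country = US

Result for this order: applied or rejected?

Rejected

Atomic conditions:
  item count = 38: 34 == 38 is false
  loyalty tier = gold: none == gold is false
  account age ≥ 2171 days: 401 ≥ 2171 is false
  ship-to country ∈ {AU, FR, US}: US is in the set → true
  placed via mobile app: yes → true
  email verified: no → false
  order placed on a weekend: yes → true
  NOT contains a gift card: yes → false
  account age between 3189 days and 3579 days: 401 in [3189, 3579] is false
  first-time customer: no → false
  primary category = electronics: toys == electronics is false
  prior uses of this code < 0: 1 < 0 is false
  primary category ∈ {books, electronics, home}: toys is not in the set → false
  order subtotal ≥ 637.85 USD: 376.68 ≥ 637.85 is false
  ship-to country = UK: US == UK is false
Combine:
[1] false AND false AND false = false
[2.1] NOT true = false
[2.2] NOT true = false
[2] false AND false AND false = false
[3] true AND false = false
[4.1] NOT false = true
[4] true AND false = false
[5] true AND false = false
[6.1] NOT false = true
[6.2] NOT true = false
[6] true AND false = false
[7] false AND false = false
[8.2] NOT false = true
[8] false AND true = false
[root] false OR false OR false OR false OR false OR false OR false OR false = false
Overall: false → rejected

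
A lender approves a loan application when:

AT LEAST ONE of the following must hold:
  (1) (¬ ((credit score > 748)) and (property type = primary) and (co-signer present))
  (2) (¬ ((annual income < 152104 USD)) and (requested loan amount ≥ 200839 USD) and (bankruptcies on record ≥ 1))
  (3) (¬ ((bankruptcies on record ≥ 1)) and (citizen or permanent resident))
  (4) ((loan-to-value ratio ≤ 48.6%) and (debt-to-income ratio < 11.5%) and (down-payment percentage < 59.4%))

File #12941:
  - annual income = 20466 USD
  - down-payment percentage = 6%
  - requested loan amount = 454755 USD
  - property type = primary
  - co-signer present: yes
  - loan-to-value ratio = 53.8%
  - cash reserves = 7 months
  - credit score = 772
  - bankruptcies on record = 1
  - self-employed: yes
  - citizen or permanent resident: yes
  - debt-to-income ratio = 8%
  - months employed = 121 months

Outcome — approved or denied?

Atomic conditions:
  credit score > 748: 772 > 748 is true
  property type = primary: primary == primary is true
  co-signer present: yes → true
  annual income < 152104 USD: 20466 < 152104 is true
  requested loan amount ≥ 200839 USD: 454755 ≥ 200839 is true
  bankruptcies on record ≥ 1: 1 ≥ 1 is true
  citizen or permanent resident: yes → true
  loan-to-value ratio ≤ 48.6%: 53.8 ≤ 48.6 is false
  debt-to-income ratio < 11.5%: 8 < 11.5 is true
  down-payment percentage < 59.4%: 6 < 59.4 is true
Combine:
[1.1] NOT true = false
[1] false AND true AND true = false
[2.1] NOT true = false
[2] false AND true AND true = false
[3.1] NOT true = false
[3] false AND true = false
[4] false AND true AND true = false
[root] false OR false OR false OR false = false
Overall: false → denied

Denied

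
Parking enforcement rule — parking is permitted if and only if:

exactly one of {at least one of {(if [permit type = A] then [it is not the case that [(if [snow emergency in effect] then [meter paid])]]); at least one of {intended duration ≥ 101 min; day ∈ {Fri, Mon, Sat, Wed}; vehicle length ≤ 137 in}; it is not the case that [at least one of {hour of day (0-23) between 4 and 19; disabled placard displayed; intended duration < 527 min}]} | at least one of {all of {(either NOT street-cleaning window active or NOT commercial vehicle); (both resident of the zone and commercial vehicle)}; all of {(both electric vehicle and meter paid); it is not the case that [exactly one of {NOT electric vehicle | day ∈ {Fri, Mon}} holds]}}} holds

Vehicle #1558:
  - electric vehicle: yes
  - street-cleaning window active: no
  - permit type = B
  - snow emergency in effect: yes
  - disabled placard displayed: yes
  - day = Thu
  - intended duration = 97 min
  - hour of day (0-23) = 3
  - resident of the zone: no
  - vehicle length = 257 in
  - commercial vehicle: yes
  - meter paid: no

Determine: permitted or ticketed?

Permitted

Atomic conditions:
  permit type = A: B == A is false
  snow emergency in effect: yes → true
  meter paid: no → false
  intended duration ≥ 101 min: 97 ≥ 101 is false
  day ∈ {Fri, Mon, Sat, Wed}: Thu is not in the set → false
  vehicle length ≤ 137 in: 257 ≤ 137 is false
  hour of day (0-23) between 4 and 19: 3 in [4, 19] is false
  disabled placard displayed: yes → true
  intended duration < 527 min: 97 < 527 is true
  NOT street-cleaning window active: no → true
  NOT commercial vehicle: yes → false
  resident of the zone: no → false
  commercial vehicle: yes → true
  electric vehicle: yes → true
  NOT electric vehicle: yes → false
  day ∈ {Fri, Mon}: Thu is not in the set → false
Combine:
[1.1.2.1] true → false = false
[1.1.2] NOT false = true
[1.1] false → true (antecedent false ⇒ implication holds) = true
[1.2] false OR false OR false = false
[1.3.1] false OR true OR true = true
[1.3] NOT true = false
[1] true OR false OR false = true
[2.1.1] true OR false = true
[2.1.2] false AND true = false
[2.1] true AND false = false
[2.2.1] true AND false = false
[2.2.2.1] exactly-one(false, false) = false
[2.2.2] NOT false = true
[2.2] false AND true = false
[2] false OR false = false
[root] exactly-one(true, false) = true
Overall: true → permitted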